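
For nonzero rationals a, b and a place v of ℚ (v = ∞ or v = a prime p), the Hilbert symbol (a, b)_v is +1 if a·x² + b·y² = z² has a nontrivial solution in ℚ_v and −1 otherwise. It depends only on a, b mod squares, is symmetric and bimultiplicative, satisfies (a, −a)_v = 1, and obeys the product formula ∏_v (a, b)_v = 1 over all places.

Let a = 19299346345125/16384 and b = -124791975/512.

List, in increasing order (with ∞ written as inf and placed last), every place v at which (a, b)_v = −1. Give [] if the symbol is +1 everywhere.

[2, 3, 5, 7]

(a, b) ≡ (5, -462) mod (ℚ^×)²; places V = {2, 3, 5, 7, 11, ∞}.
(a,b)_11: α=2, u≡4; β=1, v≡8 (mod 11); (4|11)=+1, (8|11)=-1; sign (−1)^0·+1^1·-1^2 = +1.
(a,b)_∞: sgn(5)=+, sgn(-462)=−, so +1.
(a,b)_3: α=12, u≡2; β=3, v≡2 (mod 3); (2|3)=-1, (2|3)=-1; sign (−1)^0·-1^3·-1^12 = -1.
(a,b)_2: α=-14, β=-9; u≡5, v≡1 (mod 8); ε(u)ε(v)=0·0, αω(v)=-14·0, βω(u)=-9·1; sum ≡ 1  ⇒  -1.
(a,b)_7: α=4, u≡3; β=5, v≡2 (mod 7); (3|7)=-1, (2|7)=+1; sign (−1)^0·-1^5·+1^4 = -1.
(a,b)_5: α=3, u≡4; β=2, v≡3 (mod 5); (4|5)=+1, (3|5)=-1; sign (−1)^0·+1^2·-1^3 = -1.
(5, -462 / ℚ) ramifies at {2, 3, 5, 7}: a division algebra.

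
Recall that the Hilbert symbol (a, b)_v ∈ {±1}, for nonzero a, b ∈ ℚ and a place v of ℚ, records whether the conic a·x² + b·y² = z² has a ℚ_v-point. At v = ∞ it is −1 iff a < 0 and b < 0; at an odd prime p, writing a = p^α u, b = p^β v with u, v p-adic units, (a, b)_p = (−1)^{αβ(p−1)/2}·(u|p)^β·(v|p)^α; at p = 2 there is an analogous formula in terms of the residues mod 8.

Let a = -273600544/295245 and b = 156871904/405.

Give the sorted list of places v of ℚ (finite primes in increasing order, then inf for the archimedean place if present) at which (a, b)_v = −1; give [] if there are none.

[2, 7, 29, 31]

Mod squares: a ≡ -88970, b ≡ 49022470. Check v ∈ {∞, 2, 3, 5, 7, 19, 29, 31, 41}.
v=31: a=31^3·(≡23), b=31^1·(≡3) mod 31; (23|31)=-1, (3|31)=-1; (−1)^{3·1·15}·(-1)^1·(-1)^3 = -1.
v=29: a=29^0·(≡11), b=29^1·(≡23) mod 29; (11|29)=-1, (23|29)=+1; (−1)^{0·1·14}·(-1)^1·(+1)^0 = -1.
v=2: v_2(a)=5, v_2(b)=5; units ≡ 3, 3 (mod 8); ε·ε+αω+βω = 1·1+5·1+5·1 ≡ 1  ⇒  (a,b)_2 = -1.
v=3: a=3^-10·(≡1), b=3^-4·(≡1) mod 3; (1|3)=+1, (1|3)=+1; (−1)^{-10·-4·1}·(+1)^-4·(+1)^-10 = +1.
v=5: a=5^-1·(≡4), b=5^-1·(≡4) mod 5; (4|5)=+1, (4|5)=+1; (−1)^{-1·-1·2}·(+1)^-1·(+1)^-1 = +1.
v=7: a=7^1·(≡4), b=7^1·(≡4) mod 7; (4|7)=+1, (4|7)=+1; (−1)^{1·1·3}·(+1)^1·(+1)^1 = -1.
v=41: a=41^1·(≡35), b=41^1·(≡28) mod 41; (35|41)=-1, (28|41)=-1; (−1)^{1·1·20}·(-1)^1·(-1)^1 = +1.
v=∞: -88970 < 0 and 49022470 > 0  ⇒  (a,b)_∞ = +1.
v=19: a=19^0·(≡16), b=19^1·(≡7) mod 19; (16|19)=+1, (7|19)=+1; (−1)^{0·1·9}·(+1)^1·(+1)^0 = +1.
(-88970, 49022470 / ℚ) ramifies at {2, 7, 29, 31}: a division algebra.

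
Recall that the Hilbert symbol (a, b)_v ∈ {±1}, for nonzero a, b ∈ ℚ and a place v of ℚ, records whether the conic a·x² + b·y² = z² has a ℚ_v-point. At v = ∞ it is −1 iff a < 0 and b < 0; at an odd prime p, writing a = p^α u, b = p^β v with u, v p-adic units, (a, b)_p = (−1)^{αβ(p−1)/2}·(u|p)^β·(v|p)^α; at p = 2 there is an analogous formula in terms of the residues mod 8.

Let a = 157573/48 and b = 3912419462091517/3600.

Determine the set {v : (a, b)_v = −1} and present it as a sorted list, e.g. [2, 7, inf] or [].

[17, 23]

(a, b) ≡ (472719, 157573) mod (ℚ^×)²; places V = {2, 3, 5, 13, 17, 23, 31, ∞}.
(a,b)_5: α=0, u≡1; β=-2, v≡3 (mod 5); (1|5)=+1, (3|5)=-1; sign (−1)^0·+1^-2·-1^0 = +1.
(a,b)_3: α=-1, u≡1; β=-2, v≡1 (mod 3); (1|3)=+1, (1|3)=+1; sign (−1)^0·+1^-2·+1^-1 = +1.
(a,b)_23: α=1, u≡10; β=3, v≡15 (mod 23); (10|23)=-1, (15|23)=-1; sign (−1)^1·-1^3·-1^1 = -1.
(a,b)_2: α=-4, β=-4; u≡7, v≡5 (mod 8); ε(u)ε(v)=1·0, αω(v)=-4·1, βω(u)=-4·0; sum ≡ 0  ⇒  +1.
(a,b)_17: α=1, u≡10; β=3, v≡1 (mod 17); (10|17)=-1, (1|17)=+1; sign (−1)^0·-1^3·+1^1 = -1.
(a,b)_13: α=1, u≡2; β=3, v≡5 (mod 13); (2|13)=-1, (5|13)=-1; sign (−1)^0·-1^3·-1^1 = +1.
(a,b)_31: α=1, u≡20; β=3, v≡23 (mod 31); (20|31)=+1, (23|31)=-1; sign (−1)^1·+1^3·-1^1 = +1.
(a,b)_∞: sgn(472719)=+, sgn(157573)=+, so +1.
Ram(472719, 157573) = {17, 23}; no ℚ_17-point on the conic.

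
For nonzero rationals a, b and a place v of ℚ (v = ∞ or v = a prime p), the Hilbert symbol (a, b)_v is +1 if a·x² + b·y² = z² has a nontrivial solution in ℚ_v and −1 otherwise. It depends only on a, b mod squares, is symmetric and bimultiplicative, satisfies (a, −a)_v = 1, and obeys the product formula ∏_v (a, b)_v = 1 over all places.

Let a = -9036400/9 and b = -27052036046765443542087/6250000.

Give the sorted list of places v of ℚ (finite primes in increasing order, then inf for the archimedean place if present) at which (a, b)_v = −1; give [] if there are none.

Mod squares: a ≡ -22591, b ≡ -251595967. Check v ∈ {∞, 2, 3, 5, 7, 17, 19, 29, 37, 41, 43}.
v=19: a=19^1·(≡3), b=19^3·(≡7) mod 19; (3|19)=-1, (7|19)=+1; (−1)^{1·3·9}·(-1)^3·(+1)^1 = +1.
v=43: a=43^0·(≡39), b=43^1·(≡7) mod 43; (39|43)=-1, (7|43)=-1; (−1)^{0·1·21}·(-1)^1·(-1)^0 = -1.
v=2: v_2(a)=4, v_2(b)=-4; units ≡ 1, 1 (mod 8); ε·ε+αω+βω = 0·0+4·0+-4·0 ≡ 0  ⇒  (a,b)_2 = +1.
v=41: a=41^1·(≡20), b=41^3·(≡6) mod 41; (20|41)=+1, (6|41)=-1; (−1)^{1·3·20}·(+1)^3·(-1)^1 = -1.
v=3: a=3^-2·(≡2), b=3^6·(≡2) mod 3; (2|3)=-1, (2|3)=-1; (−1)^{-2·6·1}·(-1)^6·(-1)^-2 = +1.
v=37: a=37^0·(≡4), b=37^1·(≡18) mod 37; (4|37)=+1, (18|37)=-1; (−1)^{0·1·18}·(+1)^1·(-1)^0 = +1.
v=7: a=7^0·(≡6), b=7^1·(≡3) mod 7; (6|7)=-1, (3|7)=-1; (−1)^{0·1·3}·(-1)^1·(-1)^0 = -1.
v=∞: -22591 < 0 and -251595967 < 0  ⇒  (a,b)_∞ = -1.
v=5: a=5^2·(≡1), b=5^-8·(≡3) mod 5; (1|5)=+1, (3|5)=-1; (−1)^{2·-8·2}·(+1)^-8·(-1)^2 = +1.
v=29: a=29^1·(≡7), b=29^3·(≡9) mod 29; (7|29)=+1, (9|29)=+1; (−1)^{1·3·14}·(+1)^3·(+1)^1 = +1.
v=17: a=17^0·(≡2), b=17^2·(≡2) mod 17; (2|17)=+1, (2|17)=+1; (−1)^{0·2·8}·(+1)^2·(+1)^0 = +1.
|Ram(-22591, -251595967)| = 4, even; anisotropic at {7, 41, 43, ∞}.

[7, 41, 43, inf]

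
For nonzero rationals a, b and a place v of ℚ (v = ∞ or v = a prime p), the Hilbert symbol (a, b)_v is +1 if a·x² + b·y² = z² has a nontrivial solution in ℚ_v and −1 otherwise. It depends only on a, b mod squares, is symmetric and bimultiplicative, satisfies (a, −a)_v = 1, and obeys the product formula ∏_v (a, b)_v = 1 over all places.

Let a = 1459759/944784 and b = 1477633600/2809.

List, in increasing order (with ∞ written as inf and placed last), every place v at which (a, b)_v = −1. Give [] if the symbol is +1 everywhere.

[]

Mod squares: a ≡ 31, b ≡ 1. Check v ∈ {∞, 2, 3, 5, 7, 31, 53}.
v=7: a=7^2·(≡6), b=7^0·(≡1) mod 7; (6|7)=-1, (1|7)=+1; (−1)^{2·0·3}·(-1)^0·(+1)^2 = +1.
v=53: a=53^0·(≡32), b=53^-2·(≡13) mod 53; (32|53)=-1, (13|53)=+1; (−1)^{0·-2·26}·(-1)^-2·(+1)^0 = +1.
v=3: a=3^-10·(≡1), b=3^0·(≡1) mod 3; (1|3)=+1, (1|3)=+1; (−1)^{-10·0·1}·(+1)^0·(+1)^-10 = +1.
v=5: a=5^0·(≡1), b=5^2·(≡1) mod 5; (1|5)=+1, (1|5)=+1; (−1)^{0·2·2}·(+1)^2·(+1)^0 = +1.
v=∞: 31 > 0 and 1 > 0  ⇒  (a,b)_∞ = +1.
v=2: v_2(a)=-4, v_2(b)=6; units ≡ 7, 1 (mod 8); ε·ε+αω+βω = 1·0+-4·0+6·0 ≡ 0  ⇒  (a,b)_2 = +1.
v=31: a=31^3·(≡25), b=31^4·(≡1) mod 31; (25|31)=+1, (1|31)=+1; (−1)^{3·4·15}·(+1)^4·(+1)^3 = +1.
Ram(a, b) = ∅: the form 31·x² + 1·y² − z² is isotropic over every ℚ_v, so by Hasse–Minkowski it is isotropic over ℚ.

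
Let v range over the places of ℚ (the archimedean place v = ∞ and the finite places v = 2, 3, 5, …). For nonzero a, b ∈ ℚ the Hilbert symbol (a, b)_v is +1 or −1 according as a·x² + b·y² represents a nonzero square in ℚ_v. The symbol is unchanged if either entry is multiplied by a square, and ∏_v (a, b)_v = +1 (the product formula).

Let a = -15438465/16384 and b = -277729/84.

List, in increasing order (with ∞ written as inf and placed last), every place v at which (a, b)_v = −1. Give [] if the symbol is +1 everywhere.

[2, 3, 7, inf]

(a, b) ≡ (-1785, -21) mod (ℚ^×)²; places V = {2, 3, 5, 7, 17, 31, ∞}.
(a,b)_3: α=3, u≡2; β=-1, v≡2 (mod 3); (2|3)=-1, (2|3)=-1; sign (−1)^1·-1^-1·-1^3 = -1.
(a,b)_∞: sgn(-1785)=−, sgn(-21)=−, so -1.
(a,b)_17: α=1, u≡14; β=2, v≡9 (mod 17); (14|17)=-1, (9|17)=+1; sign (−1)^0·-1^2·+1^1 = +1.
(a,b)_2: α=-14, β=-2; u≡7, v≡3 (mod 8); ε(u)ε(v)=1·1, αω(v)=-14·1, βω(u)=-2·0; sum ≡ 1  ⇒  -1.
(a,b)_5: α=1, u≡3; β=0, v≡4 (mod 5); (3|5)=-1, (4|5)=+1; sign (−1)^0·-1^0·+1^1 = +1.
(a,b)_7: α=1, u≡4; β=-1, v≡2 (mod 7); (4|7)=+1, (2|7)=+1; sign (−1)^1·+1^-1·+1^1 = -1.
(a,b)_31: α=2, u≡17; β=2, v≡8 (mod 31); (17|31)=-1, (8|31)=+1; sign (−1)^0·-1^2·+1^2 = +1.
|Ram(-1785, -21)| = 4, even; anisotropic at {2, 3, 7, ∞}.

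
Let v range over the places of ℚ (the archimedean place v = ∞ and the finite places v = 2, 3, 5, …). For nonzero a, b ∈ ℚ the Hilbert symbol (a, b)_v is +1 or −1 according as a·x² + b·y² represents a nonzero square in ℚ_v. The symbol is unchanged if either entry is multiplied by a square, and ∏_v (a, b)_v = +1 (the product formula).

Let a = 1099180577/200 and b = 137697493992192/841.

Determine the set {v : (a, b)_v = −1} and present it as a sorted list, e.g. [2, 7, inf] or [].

[2, 43]

(a, b) ≡ (34, 43) mod (ℚ^×)²; places V = {2, 3, 5, 11, 17, 29, 43, ∞}.
(a,b)_11: α=2, u≡9; β=0, v≡7 (mod 11); (9|11)=+1, (7|11)=-1; sign (−1)^0·+1^0·-1^2 = +1.
(a,b)_5: α=-2, u≡4; β=0, v≡2 (mod 5); (4|5)=+1, (2|5)=-1; sign (−1)^0·+1^0·-1^-2 = +1.
(a,b)_2: α=-3, β=8; u≡1, v≡3 (mod 8); ε(u)ε(v)=0·1, αω(v)=-3·1, βω(u)=8·0; sum ≡ 1  ⇒  -1.
(a,b)_17: α=3, u≡2; β=4, v≡1 (mod 17); (2|17)=+1, (1|17)=+1; sign (−1)^0·+1^4·+1^3 = +1.
(a,b)_3: α=0, u≡1; β=4, v≡1 (mod 3); (1|3)=+1, (1|3)=+1; sign (−1)^0·+1^4·+1^0 = +1.
(a,b)_∞: sgn(34)=+, sgn(43)=+, so +1.
(a,b)_43: α=2, u≡3; β=3, v≡17 (mod 43); (3|43)=-1, (17|43)=+1; sign (−1)^0·-1^3·+1^2 = -1.
(a,b)_29: α=0, u≡24; β=-2, v≡18 (mod 29); (24|29)=+1, (18|29)=-1; sign (−1)^0·+1^-2·-1^0 = +1.
Ram(34, 43) = {2, 43}; no ℚ_2-point on the conic.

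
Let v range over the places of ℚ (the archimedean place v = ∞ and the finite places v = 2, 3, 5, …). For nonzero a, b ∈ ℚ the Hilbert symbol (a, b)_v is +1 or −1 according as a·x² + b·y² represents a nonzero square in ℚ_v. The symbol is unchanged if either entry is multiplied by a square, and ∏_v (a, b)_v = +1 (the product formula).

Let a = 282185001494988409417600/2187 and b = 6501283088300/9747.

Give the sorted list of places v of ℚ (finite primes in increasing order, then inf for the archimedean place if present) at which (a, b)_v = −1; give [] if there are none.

[23, 31]

Mod squares: a ≡ 858, b ≡ 194649. Check v ∈ {∞, 2, 3, 5, 7, 11, 13, 19, 23, 31}.
v=3: a=3^-7·(≡1), b=3^-3·(≡2) mod 3; (1|3)=+1, (2|3)=-1; (−1)^{-7·-3·1}·(+1)^-3·(-1)^-7 = +1.
v=19: a=19^2·(≡2), b=19^-2·(≡12) mod 19; (2|19)=-1, (12|19)=-1; (−1)^{2·-2·9}·(-1)^-2·(-1)^2 = +1.
v=7: a=7^6·(≡4), b=7^3·(≡6) mod 7; (4|7)=+1, (6|7)=-1; (−1)^{6·3·3}·(+1)^3·(-1)^6 = +1.
v=5: a=5^2·(≡2), b=5^2·(≡1) mod 5; (2|5)=-1, (1|5)=+1; (−1)^{2·2·2}·(-1)^2·(+1)^2 = +1.
v=13: a=13^5·(≡10), b=13^3·(≡3) mod 13; (10|13)=+1, (3|13)=+1; (−1)^{5·3·6}·(+1)^3·(+1)^5 = +1.
v=11: a=11^1·(≡5), b=11^2·(≡1) mod 11; (5|11)=+1, (1|11)=+1; (−1)^{1·2·5}·(+1)^2·(+1)^1 = +1.
v=23: a=23^2·(≡17), b=23^1·(≡17) mod 23; (17|23)=-1, (17|23)=-1; (−1)^{2·1·11}·(-1)^1·(-1)^2 = -1.
v=∞: 858 > 0 and 194649 > 0  ⇒  (a,b)_∞ = +1.
v=31: a=31^2·(≡21), b=31^1·(≡23) mod 31; (21|31)=-1, (23|31)=-1; (−1)^{2·1·15}·(-1)^1·(-1)^2 = -1.
v=2: v_2(a)=7, v_2(b)=2; units ≡ 5, 1 (mod 8); ε·ε+αω+βω = 0·0+7·0+2·1 ≡ 0  ⇒  (a,b)_2 = +1.
Ram(858, 194649) = {23, 31}; no ℚ_23-point on the conic.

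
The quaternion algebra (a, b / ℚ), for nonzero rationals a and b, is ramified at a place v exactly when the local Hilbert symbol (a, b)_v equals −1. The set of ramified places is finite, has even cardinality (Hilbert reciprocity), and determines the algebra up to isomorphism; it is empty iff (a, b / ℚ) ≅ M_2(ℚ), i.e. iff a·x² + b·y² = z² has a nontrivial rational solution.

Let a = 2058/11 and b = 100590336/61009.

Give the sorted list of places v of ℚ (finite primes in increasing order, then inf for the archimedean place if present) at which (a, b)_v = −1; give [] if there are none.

[3, 11]

Mod squares: a ≡ 462, b ≡ 11. Check v ∈ {∞, 2, 3, 7, 11, 13, 19}.
v=3: a=3^1·(≡1), b=3^6·(≡2) mod 3; (1|3)=+1, (2|3)=-1; (−1)^{1·6·1}·(+1)^6·(-1)^1 = -1.
v=19: a=19^0·(≡4), b=19^-2·(≡17) mod 19; (4|19)=+1, (17|19)=+1; (−1)^{0·-2·9}·(+1)^-2·(+1)^0 = +1.
v=7: a=7^3·(≡5), b=7^2·(≡4) mod 7; (5|7)=-1, (4|7)=+1; (−1)^{3·2·3}·(-1)^2·(+1)^3 = +1.
v=11: a=11^-1·(≡1), b=11^1·(≡4) mod 11; (1|11)=+1, (4|11)=+1; (−1)^{-1·1·5}·(+1)^1·(+1)^-1 = -1.
v=13: a=13^0·(≡11), b=13^-2·(≡8) mod 13; (11|13)=-1, (8|13)=-1; (−1)^{0·-2·6}·(-1)^-2·(-1)^0 = +1.
v=∞: 462 > 0 and 11 > 0  ⇒  (a,b)_∞ = +1.
v=2: v_2(a)=1, v_2(b)=8; units ≡ 7, 3 (mod 8); ε·ε+αω+βω = 1·1+1·1+8·0 ≡ 0  ⇒  (a,b)_2 = +1.
|Ram(462, 11)| = 2, even; anisotropic at {3, 11}.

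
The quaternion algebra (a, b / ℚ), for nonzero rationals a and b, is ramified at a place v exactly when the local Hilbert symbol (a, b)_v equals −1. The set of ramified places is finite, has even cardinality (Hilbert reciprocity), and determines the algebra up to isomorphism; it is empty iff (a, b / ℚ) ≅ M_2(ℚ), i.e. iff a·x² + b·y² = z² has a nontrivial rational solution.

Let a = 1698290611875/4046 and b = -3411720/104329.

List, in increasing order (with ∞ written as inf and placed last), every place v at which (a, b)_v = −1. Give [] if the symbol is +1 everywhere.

Mod squares: a ≡ 154, b ≡ -130. Check v ∈ {∞, 2, 3, 5, 7, 11, 13, 17, 19, 31}.
v=31: a=31^2·(≡11), b=31^0·(≡10) mod 31; (11|31)=-1, (10|31)=+1; (−1)^{2·0·15}·(-1)^0·(+1)^2 = +1.
v=11: a=11^1·(≡4), b=11^0·(≡8) mod 11; (4|11)=+1, (8|11)=-1; (−1)^{1·0·5}·(+1)^0·(-1)^1 = -1.
v=∞: 154 > 0 and -130 < 0  ⇒  (a,b)_∞ = +1.
v=13: a=13^4·(≡6), b=13^1·(≡1) mod 13; (6|13)=-1, (1|13)=+1; (−1)^{4·1·6}·(-1)^1·(+1)^4 = -1.
v=19: a=19^0·(≡10), b=19^-2·(≡18) mod 19; (10|19)=-1, (18|19)=-1; (−1)^{0·-2·9}·(-1)^-2·(-1)^0 = +1.
v=17: a=17^-2·(≡15), b=17^-2·(≡11) mod 17; (15|17)=+1, (11|17)=-1; (−1)^{-2·-2·8}·(+1)^-2·(-1)^-2 = +1.
v=3: a=3^2·(≡1), b=3^8·(≡2) mod 3; (1|3)=+1, (2|3)=-1; (−1)^{2·8·1}·(+1)^8·(-1)^2 = +1.
v=5: a=5^4·(≡4), b=5^1·(≡4) mod 5; (4|5)=+1, (4|5)=+1; (−1)^{4·1·2}·(+1)^1·(+1)^4 = +1.
v=2: v_2(a)=-1, v_2(b)=3; units ≡ 5, 7 (mod 8); ε·ε+αω+βω = 0·1+-1·0+3·1 ≡ 1  ⇒  (a,b)_2 = -1.
v=7: a=7^-1·(≡1), b=7^0·(≡3) mod 7; (1|7)=+1, (3|7)=-1; (−1)^{-1·0·3}·(+1)^0·(-1)^-1 = -1.
(154, -130 / ℚ) ramifies at {2, 7, 11, 13}: a division algebra.

[2, 7, 11, 13]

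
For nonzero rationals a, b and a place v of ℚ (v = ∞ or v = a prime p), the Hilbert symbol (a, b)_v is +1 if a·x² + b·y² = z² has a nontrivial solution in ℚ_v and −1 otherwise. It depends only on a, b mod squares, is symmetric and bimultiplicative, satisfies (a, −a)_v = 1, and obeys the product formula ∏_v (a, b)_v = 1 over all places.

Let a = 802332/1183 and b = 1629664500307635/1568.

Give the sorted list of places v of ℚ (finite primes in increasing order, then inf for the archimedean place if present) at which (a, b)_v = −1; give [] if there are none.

Mod squares: a ≡ 156009, b ≡ 54230. Check v ∈ {∞, 2, 3, 5, 7, 11, 13, 17, 19, 23, 29}.
v=2: v_2(a)=2, v_2(b)=-5; units ≡ 1, 3 (mod 8); ε·ε+αω+βω = 0·1+2·1+-5·0 ≡ 0  ⇒  (a,b)_2 = +1.
v=23: a=23^1·(≡20), b=23^2·(≡19) mod 23; (20|23)=-1, (19|23)=-1; (−1)^{1·2·11}·(-1)^2·(-1)^1 = -1.
v=11: a=11^0·(≡6), b=11^3·(≡2) mod 11; (6|11)=-1, (2|11)=-1; (−1)^{0·3·5}·(-1)^3·(-1)^0 = -1.
v=17: a=17^1·(≡14), b=17^3·(≡11) mod 17; (14|17)=-1, (11|17)=-1; (−1)^{1·3·8}·(-1)^3·(-1)^1 = +1.
v=29: a=29^0·(≡26), b=29^1·(≡8) mod 29; (26|29)=-1, (8|29)=-1; (−1)^{0·1·14}·(-1)^1·(-1)^0 = -1.
v=3: a=3^3·(≡1), b=3^2·(≡2) mod 3; (1|3)=+1, (2|3)=-1; (−1)^{3·2·1}·(+1)^2·(-1)^3 = -1.
v=∞: 156009 > 0 and 54230 > 0  ⇒  (a,b)_∞ = +1.
v=7: a=7^-1·(≡6), b=7^-2·(≡2) mod 7; (6|7)=-1, (2|7)=+1; (−1)^{-1·-2·3}·(-1)^-2·(+1)^-1 = +1.
v=19: a=19^1·(≡2), b=19^2·(≡16) mod 19; (2|19)=-1, (16|19)=+1; (−1)^{1·2·9}·(-1)^2·(+1)^1 = +1.
v=5: a=5^0·(≡4), b=5^1·(≡4) mod 5; (4|5)=+1, (4|5)=+1; (−1)^{0·1·2}·(+1)^1·(+1)^0 = +1.
v=13: a=13^-2·(≡9), b=13^0·(≡8) mod 13; (9|13)=+1, (8|13)=-1; (−1)^{-2·0·6}·(+1)^0·(-1)^-2 = +1.
(156009, 54230 / ℚ) ramifies at {3, 11, 23, 29}: a division algebra.

[3, 11, 23, 29]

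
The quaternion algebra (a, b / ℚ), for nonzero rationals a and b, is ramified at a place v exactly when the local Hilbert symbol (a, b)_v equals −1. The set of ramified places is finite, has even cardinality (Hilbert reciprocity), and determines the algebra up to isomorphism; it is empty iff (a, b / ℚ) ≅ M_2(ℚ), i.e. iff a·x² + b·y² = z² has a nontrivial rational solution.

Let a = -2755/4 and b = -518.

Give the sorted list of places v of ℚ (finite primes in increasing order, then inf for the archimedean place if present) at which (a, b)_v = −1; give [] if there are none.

[2, 5, 7, 19, 37, inf]

(a, b) ≡ (-2755, -518) mod (ℚ^×)²; places V = {2, 5, 7, 19, 29, 37, ∞}.
(a,b)_2: α=-2, β=1; u≡5, v≡5 (mod 8); ε(u)ε(v)=0·0, αω(v)=-2·1, βω(u)=1·1; sum ≡ 1  ⇒  -1.
(a,b)_37: α=0, u≡5; β=1, v≡23 (mod 37); (5|37)=-1, (23|37)=-1; sign (−1)^0·-1^1·-1^0 = -1.
(a,b)_5: α=1, u≡1; β=0, v≡2 (mod 5); (1|5)=+1, (2|5)=-1; sign (−1)^0·+1^0·-1^1 = -1.
(a,b)_7: α=0, u≡6; β=1, v≡3 (mod 7); (6|7)=-1, (3|7)=-1; sign (−1)^0·-1^1·-1^0 = -1.
(a,b)_19: α=1, u≡16; β=0, v≡14 (mod 19); (16|19)=+1, (14|19)=-1; sign (−1)^0·+1^0·-1^1 = -1.
(a,b)_29: α=1, u≡27; β=0, v≡4 (mod 29); (27|29)=-1, (4|29)=+1; sign (−1)^0·-1^0·+1^1 = +1.
(a,b)_∞: sgn(-2755)=−, sgn(-518)=−, so -1.
(-2755, -518 / ℚ) ramifies at {2, 5, 7, 19, 37, ∞}: a division algebra.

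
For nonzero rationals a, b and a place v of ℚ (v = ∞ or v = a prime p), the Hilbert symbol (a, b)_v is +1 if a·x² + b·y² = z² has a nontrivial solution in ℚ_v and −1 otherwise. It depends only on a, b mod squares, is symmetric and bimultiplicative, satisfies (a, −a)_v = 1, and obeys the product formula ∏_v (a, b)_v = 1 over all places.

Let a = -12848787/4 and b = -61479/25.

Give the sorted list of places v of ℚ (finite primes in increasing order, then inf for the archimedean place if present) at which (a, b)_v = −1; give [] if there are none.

[17, inf]

Mod squares: a ≡ -158627, b ≡ -759. Check v ∈ {∞, 2, 3, 5, 7, 11, 17, 23, 31, 43}.
v=2: v_2(a)=-2, v_2(b)=0; units ≡ 5, 1 (mod 8); ε·ε+αω+βω = 0·0+-2·0+0·1 ≡ 0  ⇒  (a,b)_2 = +1.
v=31: a=31^1·(≡6), b=31^0·(≡1) mod 31; (6|31)=-1, (1|31)=+1; (−1)^{1·0·15}·(-1)^0·(+1)^1 = +1.
v=23: a=23^0·(≡12), b=23^1·(≡9) mod 23; (12|23)=+1, (9|23)=+1; (−1)^{0·1·11}·(+1)^1·(+1)^0 = +1.
v=3: a=3^4·(≡1), b=3^5·(≡2) mod 3; (1|3)=+1, (2|3)=-1; (−1)^{4·5·1}·(+1)^5·(-1)^4 = +1.
v=43: a=43^1·(≡21), b=43^0·(≡40) mod 43; (21|43)=+1, (40|43)=+1; (−1)^{1·0·21}·(+1)^0·(+1)^1 = +1.
v=7: a=7^1·(≡5), b=7^0·(≡4) mod 7; (5|7)=-1, (4|7)=+1; (−1)^{1·0·3}·(-1)^0·(+1)^1 = +1.
v=11: a=11^0·(≡4), b=11^1·(≡7) mod 11; (4|11)=+1, (7|11)=-1; (−1)^{0·1·5}·(+1)^1·(-1)^0 = +1.
v=∞: -158627 < 0 and -759 < 0  ⇒  (a,b)_∞ = -1.
v=17: a=17^1·(≡15), b=17^0·(≡14) mod 17; (15|17)=+1, (14|17)=-1; (−1)^{1·0·8}·(+1)^0·(-1)^1 = -1.
v=5: a=5^0·(≡2), b=5^-2·(≡1) mod 5; (2|5)=-1, (1|5)=+1; (−1)^{0·-2·2}·(-1)^-2·(+1)^0 = +1.
Ram(-158627, -759) = {17, ∞}; no ℚ_17-point on the conic.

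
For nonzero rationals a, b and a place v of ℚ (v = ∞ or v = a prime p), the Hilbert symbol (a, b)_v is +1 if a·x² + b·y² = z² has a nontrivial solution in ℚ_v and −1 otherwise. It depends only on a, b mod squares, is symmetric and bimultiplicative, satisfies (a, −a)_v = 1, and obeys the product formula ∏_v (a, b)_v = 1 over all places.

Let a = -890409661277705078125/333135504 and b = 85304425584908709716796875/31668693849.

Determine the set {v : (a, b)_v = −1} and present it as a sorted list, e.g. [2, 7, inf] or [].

[2, 7, 29, 37]

Mod squares: a ≡ -37, b ≡ 203. Check v ∈ {∞, 2, 3, 5, 7, 11, 13, 19, 29, 37}.
v=13: a=13^-4·(≡7), b=13^-6·(≡2) mod 13; (7|13)=-1, (2|13)=-1; (−1)^{-4·-6·6}·(-1)^-6·(-1)^-4 = +1.
v=2: v_2(a)=-4, v_2(b)=0; units ≡ 3, 3 (mod 8); ε·ε+αω+βω = 1·1+-4·1+0·1 ≡ 1  ⇒  (a,b)_2 = -1.
v=3: a=3^-6·(≡2), b=3^-8·(≡2) mod 3; (2|3)=-1, (2|3)=-1; (−1)^{-6·-8·1}·(-1)^-8·(-1)^-6 = +1.
v=∞: -37 < 0 and 203 > 0  ⇒  (a,b)_∞ = +1.
v=5: a=5^10·(≡2), b=5^14·(≡2) mod 5; (2|5)=-1, (2|5)=-1; (−1)^{10·14·2}·(-1)^14·(-1)^10 = +1.
v=19: a=19^2·(≡4), b=19^2·(≡18) mod 19; (4|19)=+1, (18|19)=-1; (−1)^{2·2·9}·(+1)^2·(-1)^2 = +1.
v=37: a=37^3·(≡12), b=37^4·(≡29) mod 37; (12|37)=+1, (29|37)=-1; (−1)^{3·4·18}·(+1)^4·(-1)^3 = -1.
v=11: a=11^2·(≡6), b=11^2·(≡3) mod 11; (6|11)=-1, (3|11)=+1; (−1)^{2·2·5}·(-1)^2·(+1)^2 = +1.
v=7: a=7^2·(≡6), b=7^1·(≡4) mod 7; (6|7)=-1, (4|7)=+1; (−1)^{2·1·3}·(-1)^1·(+1)^2 = -1.
v=29: a=29^2·(≡3), b=29^3·(≡1) mod 29; (3|29)=-1, (1|29)=+1; (−1)^{2·3·14}·(-1)^3·(+1)^2 = -1.
Ram(-37, 203) = {2, 7, 29, 37}; no ℚ_2-point on the conic.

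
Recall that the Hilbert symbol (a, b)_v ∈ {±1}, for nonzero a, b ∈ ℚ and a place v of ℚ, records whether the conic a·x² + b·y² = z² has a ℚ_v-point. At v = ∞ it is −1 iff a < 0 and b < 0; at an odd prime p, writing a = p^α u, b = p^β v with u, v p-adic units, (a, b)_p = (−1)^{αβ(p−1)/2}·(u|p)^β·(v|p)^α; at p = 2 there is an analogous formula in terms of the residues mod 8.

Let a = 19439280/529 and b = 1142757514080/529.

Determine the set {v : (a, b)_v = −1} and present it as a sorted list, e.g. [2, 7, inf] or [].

Mod squares: a ≡ 2755, b ≡ 448630. Check v ∈ {∞, 2, 3, 5, 7, 13, 17, 19, 23, 29}.
v=7: a=7^2·(≡4), b=7^3·(≡6) mod 7; (4|7)=+1, (6|7)=-1; (−1)^{2·3·3}·(+1)^3·(-1)^2 = +1.
v=13: a=13^0·(≡9), b=13^1·(≡8) mod 13; (9|13)=+1, (8|13)=-1; (−1)^{0·1·6}·(+1)^1·(-1)^0 = +1.
v=∞: 2755 > 0 and 448630 > 0  ⇒  (a,b)_∞ = +1.
v=23: a=23^-2·(≡2), b=23^-2·(≡19) mod 23; (2|23)=+1, (19|23)=-1; (−1)^{-2·-2·11}·(+1)^-2·(-1)^-2 = +1.
v=2: v_2(a)=4, v_2(b)=5; units ≡ 3, 3 (mod 8); ε·ε+αω+βω = 1·1+4·1+5·1 ≡ 0  ⇒  (a,b)_2 = +1.
v=17: a=17^0·(≡9), b=17^1·(≡12) mod 17; (9|17)=+1, (12|17)=-1; (−1)^{0·1·8}·(+1)^1·(-1)^0 = +1.
v=3: a=3^2·(≡1), b=3^2·(≡1) mod 3; (1|3)=+1, (1|3)=+1; (−1)^{2·2·1}·(+1)^2·(+1)^2 = +1.
v=29: a=29^1·(≡2), b=29^1·(≡6) mod 29; (2|29)=-1, (6|29)=+1; (−1)^{1·1·14}·(-1)^1·(+1)^1 = -1.
v=5: a=5^1·(≡4), b=5^1·(≡4) mod 5; (4|5)=+1, (4|5)=+1; (−1)^{1·1·2}·(+1)^1·(+1)^1 = +1.
v=19: a=19^1·(≡10), b=19^2·(≡8) mod 19; (10|19)=-1, (8|19)=-1; (−1)^{1·2·9}·(-1)^2·(-1)^1 = -1.
(2755, 448630 / ℚ) ramifies at {19, 29}: a division algebra.

[19, 29]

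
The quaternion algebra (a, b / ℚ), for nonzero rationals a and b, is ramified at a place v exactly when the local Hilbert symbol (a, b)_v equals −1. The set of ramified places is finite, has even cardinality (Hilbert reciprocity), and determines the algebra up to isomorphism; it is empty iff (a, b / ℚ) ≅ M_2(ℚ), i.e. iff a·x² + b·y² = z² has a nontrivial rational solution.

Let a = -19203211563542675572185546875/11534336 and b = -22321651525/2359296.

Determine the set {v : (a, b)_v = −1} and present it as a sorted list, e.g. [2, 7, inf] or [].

[2, 23, 41, inf]

Mod squares: a ≡ -372660145, b ≡ -929101. Check v ∈ {∞, 2, 3, 5, 11, 13, 17, 23, 31, 41, 43}.
v=5: a=5^9·(≡1), b=5^2·(≡4) mod 5; (1|5)=+1, (4|5)=+1; (−1)^{9·2·2}·(+1)^2·(+1)^9 = +1.
v=31: a=31^3·(≡10), b=31^3·(≡15) mod 31; (10|31)=+1, (15|31)=-1; (−1)^{3·3·15}·(+1)^3·(-1)^3 = +1.
v=23: a=23^1·(≡14), b=23^0·(≡11) mod 23; (14|23)=-1, (11|23)=-1; (−1)^{1·0·11}·(-1)^0·(-1)^1 = -1.
v=43: a=43^3·(≡41), b=43^1·(≡34) mod 43; (41|43)=+1, (34|43)=-1; (−1)^{3·1·21}·(+1)^1·(-1)^3 = +1.
v=41: a=41^4·(≡30), b=41^1·(≡22) mod 41; (30|41)=-1, (22|41)=-1; (−1)^{4·1·20}·(-1)^1·(-1)^4 = -1.
v=11: a=11^-1·(≡5), b=11^0·(≡5) mod 11; (5|11)=+1, (5|11)=+1; (−1)^{-1·0·5}·(+1)^0·(+1)^-1 = +1.
v=3: a=3^0·(≡2), b=3^-2·(≡2) mod 3; (2|3)=-1, (2|3)=-1; (−1)^{0·-2·1}·(-1)^-2·(-1)^0 = +1.
v=∞: -372660145 < 0 and -929101 < 0  ⇒  (a,b)_∞ = -1.
v=17: a=17^3·(≡15), b=17^1·(≡4) mod 17; (15|17)=+1, (4|17)=+1; (−1)^{3·1·8}·(+1)^1·(+1)^3 = +1.
v=13: a=13^1·(≡6), b=13^0·(≡12) mod 13; (6|13)=-1, (12|13)=+1; (−1)^{1·0·6}·(-1)^0·(+1)^1 = +1.
v=2: v_2(a)=-20, v_2(b)=-18; units ≡ 7, 3 (mod 8); ε·ε+αω+βω = 1·1+-20·1+-18·0 ≡ 1  ⇒  (a,b)_2 = -1.
(-372660145, -929101 / ℚ) ramifies at {2, 23, 41, ∞}: a division algebra.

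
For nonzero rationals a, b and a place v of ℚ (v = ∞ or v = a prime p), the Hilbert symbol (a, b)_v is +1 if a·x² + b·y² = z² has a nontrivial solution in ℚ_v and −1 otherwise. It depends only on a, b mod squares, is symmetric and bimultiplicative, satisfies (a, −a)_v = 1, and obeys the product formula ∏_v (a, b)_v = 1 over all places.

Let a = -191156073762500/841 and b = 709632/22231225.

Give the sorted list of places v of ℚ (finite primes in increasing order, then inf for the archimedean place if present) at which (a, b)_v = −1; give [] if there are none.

[5, 7, 11, 43]

Mod squares: a ≡ -12896345, b ≡ 77. Check v ∈ {∞, 2, 3, 5, 7, 11, 19, 23, 29, 41, 43}.
v=29: a=29^-2·(≡28), b=29^0·(≡27) mod 29; (28|29)=+1, (27|29)=-1; (−1)^{-2·0·14}·(+1)^0·(-1)^-2 = +1.
v=19: a=19^1·(≡6), b=19^0·(≡17) mod 19; (6|19)=+1, (17|19)=+1; (−1)^{1·0·9}·(+1)^0·(+1)^1 = +1.
v=2: v_2(a)=2, v_2(b)=10; units ≡ 7, 5 (mod 8); ε·ε+αω+βω = 1·0+2·1+10·0 ≡ 0  ⇒  (a,b)_2 = +1.
v=7: a=7^3·(≡4), b=7^1·(≡1) mod 7; (4|7)=+1, (1|7)=+1; (−1)^{3·1·3}·(+1)^1·(+1)^3 = -1.
v=11: a=11^3·(≡10), b=11^1·(≡6) mod 11; (10|11)=-1, (6|11)=-1; (−1)^{3·1·5}·(-1)^1·(-1)^3 = -1.
v=5: a=5^5·(≡1), b=5^-2·(≡3) mod 5; (1|5)=+1, (3|5)=-1; (−1)^{5·-2·2}·(+1)^-2·(-1)^5 = -1.
v=∞: -12896345 < 0 and 77 > 0  ⇒  (a,b)_∞ = +1.
v=41: a=41^1·(≡19), b=41^-2·(≡18) mod 41; (19|41)=-1, (18|41)=+1; (−1)^{1·-2·20}·(-1)^-2·(+1)^1 = +1.
v=23: a=23^0·(≡18), b=23^-2·(≡9) mod 23; (18|23)=+1, (9|23)=+1; (−1)^{0·-2·11}·(+1)^-2·(+1)^0 = +1.
v=43: a=43^1·(≡9), b=43^0·(≡39) mod 43; (9|43)=+1, (39|43)=-1; (−1)^{1·0·21}·(+1)^0·(-1)^1 = -1.
v=3: a=3^0·(≡1), b=3^2·(≡2) mod 3; (1|3)=+1, (2|3)=-1; (−1)^{0·2·1}·(+1)^2·(-1)^0 = +1.
|Ram(-12896345, 77)| = 4, even; anisotropic at {5, 7, 11, 43}.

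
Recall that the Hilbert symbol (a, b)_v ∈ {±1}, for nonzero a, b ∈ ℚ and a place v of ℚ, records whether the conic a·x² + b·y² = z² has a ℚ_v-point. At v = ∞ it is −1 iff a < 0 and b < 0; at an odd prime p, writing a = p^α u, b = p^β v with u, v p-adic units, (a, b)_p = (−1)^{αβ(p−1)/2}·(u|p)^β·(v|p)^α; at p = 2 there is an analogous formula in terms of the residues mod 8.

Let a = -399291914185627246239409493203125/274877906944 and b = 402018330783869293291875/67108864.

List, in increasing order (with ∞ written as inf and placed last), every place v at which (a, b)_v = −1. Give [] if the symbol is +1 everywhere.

[2, 3, 5, 31]

(a, b) ≡ (-45885, 13547) mod (ℚ^×)²; places V = {2, 3, 5, 7, 11, 19, 23, 31, ∞}.
(a,b)_31: α=4, u≡26; β=3, v≡27 (mod 31); (26|31)=-1, (27|31)=-1; sign (−1)^0·-1^3·-1^4 = -1.
(a,b)_3: α=11, u≡2; β=8, v≡2 (mod 3); (2|3)=-1, (2|3)=-1; sign (−1)^0·-1^8·-1^11 = -1.
(a,b)_2: α=-38, β=-26; u≡3, v≡3 (mod 8); ε(u)ε(v)=1·1, αω(v)=-38·1, βω(u)=-26·1; sum ≡ 1  ⇒  -1.
(a,b)_7: α=9, u≡2; β=6, v≡4 (mod 7); (2|7)=+1, (4|7)=+1; sign (−1)^0·+1^6·+1^9 = +1.
(a,b)_11: α=6, u≡8; β=2, v≡7 (mod 11); (8|11)=-1, (7|11)=-1; sign (−1)^0·-1^2·-1^6 = +1.
(a,b)_5: α=7, u≡3; β=4, v≡3 (mod 5); (3|5)=-1, (3|5)=-1; sign (−1)^0·-1^4·-1^7 = -1.
(a,b)_19: α=1, u≡1; β=1, v≡2 (mod 19); (1|19)=+1, (2|19)=-1; sign (−1)^1·+1^1·-1^1 = +1.
(a,b)_∞: sgn(-45885)=−, sgn(13547)=+, so +1.
(a,b)_23: α=1, u≡16; β=3, v≡10 (mod 23); (16|23)=+1, (10|23)=-1; sign (−1)^1·+1^3·-1^1 = +1.
Ram(-45885, 13547) = {2, 3, 5, 31}; no ℚ_2-point on the conic.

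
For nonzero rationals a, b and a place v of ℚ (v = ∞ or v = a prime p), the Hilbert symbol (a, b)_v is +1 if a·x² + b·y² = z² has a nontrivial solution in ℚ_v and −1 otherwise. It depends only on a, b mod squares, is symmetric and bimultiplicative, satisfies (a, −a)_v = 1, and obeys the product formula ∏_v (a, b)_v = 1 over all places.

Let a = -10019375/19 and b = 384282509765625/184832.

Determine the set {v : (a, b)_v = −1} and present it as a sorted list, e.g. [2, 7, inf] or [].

[2, 19]

(a, b) ≡ (-304589, 2) mod (ℚ^×)²; places V = {2, 3, 5, 17, 19, 23, 41, ∞}.
(a,b)_5: α=4, u≡1; β=10, v≡2 (mod 5); (1|5)=+1, (2|5)=-1; sign (−1)^0·+1^10·-1^4 = +1.
(a,b)_17: α=1, u≡16; β=2, v≡9 (mod 17); (16|17)=+1, (9|17)=+1; sign (−1)^0·+1^2·+1^1 = +1.
(a,b)_3: α=0, u≡1; β=4, v≡2 (mod 3); (1|3)=+1, (2|3)=-1; sign (−1)^0·+1^4·-1^0 = +1.
(a,b)_23: α=1, u≡7; β=0, v≡12 (mod 23); (7|23)=-1, (12|23)=+1; sign (−1)^0·-1^0·+1^1 = +1.
(a,b)_2: α=0, β=-9; u≡3, v≡1 (mod 8); ε(u)ε(v)=1·0, αω(v)=0·0, βω(u)=-9·1; sum ≡ 1  ⇒  -1.
(a,b)_19: α=-1, u≡9; β=-2, v≡12 (mod 19); (9|19)=+1, (12|19)=-1; sign (−1)^0·+1^-2·-1^-1 = -1.
(a,b)_41: α=1, u≡10; β=2, v≡21 (mod 41); (10|41)=+1, (21|41)=+1; sign (−1)^0·+1^2·+1^1 = +1.
(a,b)_∞: sgn(-304589)=−, sgn(2)=+, so +1.
(-304589, 2 / ℚ) ramifies at {2, 19}: a division algebra.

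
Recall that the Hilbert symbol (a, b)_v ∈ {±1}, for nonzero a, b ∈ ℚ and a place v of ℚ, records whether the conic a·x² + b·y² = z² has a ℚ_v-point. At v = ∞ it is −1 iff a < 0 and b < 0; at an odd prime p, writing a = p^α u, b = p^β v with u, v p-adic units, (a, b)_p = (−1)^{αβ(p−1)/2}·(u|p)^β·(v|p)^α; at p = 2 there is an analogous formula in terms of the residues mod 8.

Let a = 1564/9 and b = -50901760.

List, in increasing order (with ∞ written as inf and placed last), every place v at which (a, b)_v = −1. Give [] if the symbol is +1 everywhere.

[7, 17]

Mod squares: a ≡ 391, b ≡ -198835. Check v ∈ {∞, 2, 3, 5, 7, 13, 17, 19, 23}.
v=7: a=7^0·(≡5), b=7^1·(≡4) mod 7; (5|7)=-1, (4|7)=+1; (−1)^{0·1·3}·(-1)^1·(+1)^0 = -1.
v=13: a=13^0·(≡12), b=13^1·(≡2) mod 13; (12|13)=+1, (2|13)=-1; (−1)^{0·1·6}·(+1)^1·(-1)^0 = +1.
v=∞: 391 > 0 and -198835 < 0  ⇒  (a,b)_∞ = +1.
v=17: a=17^1·(≡14), b=17^0·(≡14) mod 17; (14|17)=-1, (14|17)=-1; (−1)^{1·0·8}·(-1)^0·(-1)^1 = -1.
v=3: a=3^-2·(≡1), b=3^0·(≡2) mod 3; (1|3)=+1, (2|3)=-1; (−1)^{-2·0·1}·(+1)^0·(-1)^-2 = +1.
v=19: a=19^0·(≡7), b=19^1·(≡17) mod 19; (7|19)=+1, (17|19)=+1; (−1)^{0·1·9}·(+1)^1·(+1)^0 = +1.
v=5: a=5^0·(≡1), b=5^1·(≡3) mod 5; (1|5)=+1, (3|5)=-1; (−1)^{0·1·2}·(+1)^1·(-1)^0 = +1.
v=2: v_2(a)=2, v_2(b)=8; units ≡ 7, 5 (mod 8); ε·ε+αω+βω = 1·0+2·1+8·0 ≡ 0  ⇒  (a,b)_2 = +1.
v=23: a=23^1·(≡5), b=23^1·(≡9) mod 23; (5|23)=-1, (9|23)=+1; (−1)^{1·1·11}·(-1)^1·(+1)^1 = +1.
Ram(391, -198835) = {7, 17}; no ℚ_7-point on the conic.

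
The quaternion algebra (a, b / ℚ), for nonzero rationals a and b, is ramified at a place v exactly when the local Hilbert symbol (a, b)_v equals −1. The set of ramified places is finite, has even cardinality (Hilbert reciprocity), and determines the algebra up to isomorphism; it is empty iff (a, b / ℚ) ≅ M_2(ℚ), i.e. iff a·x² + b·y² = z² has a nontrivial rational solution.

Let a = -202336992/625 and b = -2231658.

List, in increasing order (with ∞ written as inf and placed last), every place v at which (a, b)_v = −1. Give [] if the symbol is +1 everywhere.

[2, inf]

(a, b) ≡ (-4862, -858) mod (ℚ^×)²; places V = {2, 3, 5, 11, 13, 17, ∞}.
(a,b)_∞: sgn(-4862)=−, sgn(-858)=−, so -1.
(a,b)_13: α=1, u≡9; β=1, v≡12 (mod 13); (9|13)=+1, (12|13)=+1; sign (−1)^0·+1^1·+1^1 = +1.
(a,b)_11: α=1, u≡3; β=1, v≡6 (mod 11); (3|11)=+1, (6|11)=-1; sign (−1)^1·+1^1·-1^1 = +1.
(a,b)_17: α=3, u≡11; β=2, v≡13 (mod 17); (11|17)=-1, (13|17)=+1; sign (−1)^0·-1^2·+1^3 = +1.
(a,b)_3: α=2, u≡1; β=3, v≡2 (mod 3); (1|3)=+1, (2|3)=-1; sign (−1)^0·+1^3·-1^2 = +1.
(a,b)_5: α=-4, u≡3; β=0, v≡2 (mod 5); (3|5)=-1, (2|5)=-1; sign (−1)^0·-1^0·-1^-4 = +1.
(a,b)_2: α=5, β=1; u≡1, v≡3 (mod 8); ε(u)ε(v)=0·1, αω(v)=5·1, βω(u)=1·0; sum ≡ 1  ⇒  -1.
|Ram(-4862, -858)| = 2, even; anisotropic at {2, ∞}.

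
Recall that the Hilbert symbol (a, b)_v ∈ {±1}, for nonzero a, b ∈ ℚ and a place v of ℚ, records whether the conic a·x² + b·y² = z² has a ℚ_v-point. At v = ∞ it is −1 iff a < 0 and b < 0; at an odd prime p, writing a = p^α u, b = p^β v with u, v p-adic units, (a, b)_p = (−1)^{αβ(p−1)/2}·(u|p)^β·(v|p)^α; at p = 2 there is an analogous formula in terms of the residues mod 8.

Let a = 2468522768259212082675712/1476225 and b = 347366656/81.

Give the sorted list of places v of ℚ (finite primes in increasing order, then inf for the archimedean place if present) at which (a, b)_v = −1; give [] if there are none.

[13, 37]

(a, b) ≡ (104377, 8029) mod (ℚ^×)²; places V = {2, 3, 5, 7, 13, 31, 37, ∞}.
(a,b)_37: α=3, u≡3; β=1, v≡8 (mod 37); (3|37)=+1, (8|37)=-1; sign (−1)^0·+1^1·-1^3 = -1.
(a,b)_∞: sgn(104377)=+, sgn(8029)=+, so +1.
(a,b)_13: α=5, u≡8; β=2, v≡11 (mod 13); (8|13)=-1, (11|13)=-1; sign (−1)^0·-1^2·-1^5 = -1.
(a,b)_2: α=18, β=8; u≡1, v≡5 (mod 8); ε(u)ε(v)=0·0, αω(v)=18·1, βω(u)=8·0; sum ≡ 0  ⇒  +1.
(a,b)_31: α=3, u≡14; β=1, v≡11 (mod 31); (14|31)=+1, (11|31)=-1; sign (−1)^1·+1^1·-1^3 = +1.
(a,b)_3: α=-10, u≡1; β=-4, v≡1 (mod 3); (1|3)=+1, (1|3)=+1; sign (−1)^0·+1^-4·+1^-10 = +1.
(a,b)_7: α=5, u≡4; β=1, v≡6 (mod 7); (4|7)=+1, (6|7)=-1; sign (−1)^1·+1^1·-1^5 = +1.
(a,b)_5: α=-2, u≡3; β=0, v≡1 (mod 5); (3|5)=-1, (1|5)=+1; sign (−1)^0·-1^0·+1^-2 = +1.
Ram(104377, 8029) = {13, 37}; no ℚ_13-point on the conic.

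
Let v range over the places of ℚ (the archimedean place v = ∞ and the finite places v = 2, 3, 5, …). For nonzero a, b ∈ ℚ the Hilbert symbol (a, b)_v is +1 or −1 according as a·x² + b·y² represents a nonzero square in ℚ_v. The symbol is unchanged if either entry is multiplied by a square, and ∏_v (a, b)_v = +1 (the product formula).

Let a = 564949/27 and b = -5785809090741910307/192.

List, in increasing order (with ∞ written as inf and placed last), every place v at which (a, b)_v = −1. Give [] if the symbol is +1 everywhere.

(a, b) ≡ (14007, -7381689) mod (ℚ^×)²; places V = {2, 3, 7, 11, 17, 19, 23, 29, 31, ∞}.
(a,b)_19: α=0, u≡17; β=2, v≡1 (mod 19); (17|19)=+1, (1|19)=+1; sign (−1)^0·+1^2·+1^0 = +1.
(a,b)_7: α=1, u≡3; β=1, v≡1 (mod 7); (3|7)=-1, (1|7)=+1; sign (−1)^1·-1^1·+1^1 = +1.
(a,b)_11: α=2, u≡1; β=4, v≡1 (mod 11); (1|11)=+1, (1|11)=+1; sign (−1)^0·+1^4·+1^2 = +1.
(a,b)_3: α=-3, u≡1; β=-1, v≡1 (mod 3); (1|3)=+1, (1|3)=+1; sign (−1)^1·+1^-1·+1^-3 = -1.
(a,b)_17: α=0, u≡9; β=1, v≡10 (mod 17); (9|17)=+1, (10|17)=-1; sign (−1)^0·+1^1·-1^0 = +1.
(a,b)_23: α=1, u≡17; β=3, v≡10 (mod 23); (17|23)=-1, (10|23)=-1; sign (−1)^1·-1^3·-1^1 = -1.
(a,b)_31: α=0, u≡22; β=1, v≡11 (mod 31); (22|31)=-1, (11|31)=-1; sign (−1)^0·-1^1·-1^0 = -1.
(a,b)_29: α=1, u≡18; β=3, v≡26 (mod 29); (18|29)=-1, (26|29)=-1; sign (−1)^0·-1^3·-1^1 = +1.
(a,b)_2: α=0, β=-6; u≡7, v≡7 (mod 8); ε(u)ε(v)=1·1, αω(v)=0·0, βω(u)=-6·0; sum ≡ 1  ⇒  -1.
(a,b)_∞: sgn(14007)=+, sgn(-7381689)=−, so +1.
Ram(14007, -7381689) = {2, 3, 23, 31}; no ℚ_2-point on the conic.

[2, 3, 23, 31]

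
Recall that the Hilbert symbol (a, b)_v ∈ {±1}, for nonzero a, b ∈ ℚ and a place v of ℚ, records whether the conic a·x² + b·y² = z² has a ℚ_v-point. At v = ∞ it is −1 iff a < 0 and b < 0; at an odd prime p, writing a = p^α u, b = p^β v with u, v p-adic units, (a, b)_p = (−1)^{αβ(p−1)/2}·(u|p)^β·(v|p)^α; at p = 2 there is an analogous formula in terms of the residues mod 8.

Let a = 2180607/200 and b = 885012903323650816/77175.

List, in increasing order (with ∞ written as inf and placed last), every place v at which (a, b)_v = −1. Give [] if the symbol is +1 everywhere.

[2, 11, 23, 37]

(a, b) ≡ (25806, 63973) mod (ℚ^×)²; places V = {2, 3, 5, 7, 11, 13, 17, 19, 23, 37, ∞}.
(a,b)_5: α=-2, u≡4; β=-2, v≡3 (mod 5); (4|5)=+1, (3|5)=-1; sign (−1)^0·+1^-2·-1^-2 = +1.
(a,b)_17: α=1, u≡7; β=2, v≡16 (mod 17); (7|17)=-1, (16|17)=+1; sign (−1)^0·-1^2·+1^1 = +1.
(a,b)_7: α=0, u≡4; β=-3, v≡1 (mod 7); (4|7)=+1, (1|7)=+1; sign (−1)^0·+1^-3·+1^0 = +1.
(a,b)_2: α=-3, β=8; u≡7, v≡5 (mod 8); ε(u)ε(v)=1·0, αω(v)=-3·1, βω(u)=8·0; sum ≡ 1  ⇒  -1.
(a,b)_3: α=1, u≡1; β=-2, v≡1 (mod 3); (1|3)=+1, (1|3)=+1; sign (−1)^0·+1^-2·+1^1 = +1.
(a,b)_11: α=1, u≡3; β=4, v≡6 (mod 11); (3|11)=+1, (6|11)=-1; sign (−1)^0·+1^4·-1^1 = -1.
(a,b)_13: α=2, u≡4; β=3, v≡2 (mod 13); (4|13)=+1, (2|13)=-1; sign (−1)^0·+1^3·-1^2 = +1.
(a,b)_19: α=0, u≡11; β=1, v≡17 (mod 19); (11|19)=+1, (17|19)=+1; sign (−1)^0·+1^1·+1^0 = +1.
(a,b)_23: α=1, u≡16; β=2, v≡11 (mod 23); (16|23)=+1, (11|23)=-1; sign (−1)^0·+1^2·-1^1 = -1.
(a,b)_∞: sgn(25806)=+, sgn(63973)=+, so +1.
(a,b)_37: α=0, u≡23; β=1, v≡25 (mod 37); (23|37)=-1, (25|37)=+1; sign (−1)^0·-1^1·+1^0 = -1.
|Ram(25806, 63973)| = 4, even; anisotropic at {2, 11, 23, 37}.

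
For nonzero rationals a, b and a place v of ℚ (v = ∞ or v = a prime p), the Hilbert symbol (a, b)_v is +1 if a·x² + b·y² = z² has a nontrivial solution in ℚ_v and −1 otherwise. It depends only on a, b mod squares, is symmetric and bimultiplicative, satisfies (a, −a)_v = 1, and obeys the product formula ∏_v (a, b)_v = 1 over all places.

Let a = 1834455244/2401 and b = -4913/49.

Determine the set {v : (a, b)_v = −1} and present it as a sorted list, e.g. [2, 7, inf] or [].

(a, b) ≡ (19, -17) mod (ℚ^×)²; places V = {2, 7, 17, 19, ∞}.
(a,b)_∞: sgn(19)=+, sgn(-17)=−, so +1.
(a,b)_17: α=6, u≡2; β=3, v≡9 (mod 17); (2|17)=+1, (9|17)=+1; sign (−1)^0·+1^3·+1^6 = +1.
(a,b)_7: α=-4, u≡6; β=-2, v≡1 (mod 7); (6|7)=-1, (1|7)=+1; sign (−1)^0·-1^-2·+1^-4 = +1.
(a,b)_2: α=2, β=0; u≡3, v≡7 (mod 8); ε(u)ε(v)=1·1, αω(v)=2·0, βω(u)=0·1; sum ≡ 1  ⇒  -1.
(a,b)_19: α=1, u≡4; β=0, v≡18 (mod 19); (4|19)=+1, (18|19)=-1; sign (−1)^0·+1^0·-1^1 = -1.
|Ram(19, -17)| = 2, even; anisotropic at {2, 19}.

[2, 19]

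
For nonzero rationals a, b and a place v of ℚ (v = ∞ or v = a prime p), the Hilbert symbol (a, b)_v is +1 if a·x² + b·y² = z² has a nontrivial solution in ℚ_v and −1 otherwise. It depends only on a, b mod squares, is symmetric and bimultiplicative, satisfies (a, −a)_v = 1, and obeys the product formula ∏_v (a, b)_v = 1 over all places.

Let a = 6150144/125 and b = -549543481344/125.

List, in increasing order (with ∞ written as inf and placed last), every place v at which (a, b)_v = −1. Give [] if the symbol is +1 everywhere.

[11, 13]

Mod squares: a ≡ 30030, b ≡ -5. Check v ∈ {∞, 2, 3, 5, 7, 11, 13}.
v=11: a=11^1·(≡10), b=11^2·(≡2) mod 11; (10|11)=-1, (2|11)=-1; (−1)^{1·2·5}·(-1)^2·(-1)^1 = -1.
v=7: a=7^1·(≡6), b=7^0·(≡4) mod 7; (6|7)=-1, (4|7)=+1; (−1)^{1·0·3}·(-1)^0·(+1)^1 = +1.
v=5: a=5^-3·(≡4), b=5^-3·(≡1) mod 5; (4|5)=+1, (1|5)=+1; (−1)^{-3·-3·2}·(+1)^-3·(+1)^-3 = +1.
v=3: a=3^1·(≡2), b=3^8·(≡1) mod 3; (2|3)=-1, (1|3)=+1; (−1)^{1·8·1}·(-1)^8·(+1)^1 = +1.
v=∞: 30030 > 0 and -5 < 0  ⇒  (a,b)_∞ = +1.
v=13: a=13^1·(≡12), b=13^2·(≡2) mod 13; (12|13)=+1, (2|13)=-1; (−1)^{1·2·6}·(+1)^2·(-1)^1 = -1.
v=2: v_2(a)=11, v_2(b)=12; units ≡ 7, 3 (mod 8); ε·ε+αω+βω = 1·1+11·1+12·0 ≡ 0  ⇒  (a,b)_2 = +1.
(30030, -5 / ℚ) ramifies at {11, 13}: a division algebra.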